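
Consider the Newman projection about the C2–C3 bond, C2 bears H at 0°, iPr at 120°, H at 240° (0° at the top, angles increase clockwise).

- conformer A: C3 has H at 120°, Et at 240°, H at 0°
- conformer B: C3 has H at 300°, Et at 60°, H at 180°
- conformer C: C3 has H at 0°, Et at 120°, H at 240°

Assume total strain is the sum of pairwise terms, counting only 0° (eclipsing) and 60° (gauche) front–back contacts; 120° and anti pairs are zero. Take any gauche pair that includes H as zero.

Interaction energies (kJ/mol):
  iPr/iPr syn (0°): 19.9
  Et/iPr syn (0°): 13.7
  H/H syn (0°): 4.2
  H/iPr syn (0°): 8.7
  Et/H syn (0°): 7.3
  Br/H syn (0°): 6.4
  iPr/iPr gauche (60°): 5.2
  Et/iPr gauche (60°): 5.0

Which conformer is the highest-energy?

A (eclipsed): H(0°)/H(0°) eclipsed 4.2; iPr(120°)/H(120°) eclipsed 8.7; H(240°)/Et(240°) eclipsed 7.3 → 20.2 kJ/mol.
B (staggered): iPr(120°)/Et(60°) gauche 5.0 → 5.0 kJ/mol.
C (eclipsed): H(0°)/H(0°) eclipsed 4.2; iPr(120°)/Et(120°) eclipsed 13.7; H(240°)/H(240°) eclipsed 4.2 → 22.1 kJ/mol.
C has the highest total (22.1 kJ/mol).

C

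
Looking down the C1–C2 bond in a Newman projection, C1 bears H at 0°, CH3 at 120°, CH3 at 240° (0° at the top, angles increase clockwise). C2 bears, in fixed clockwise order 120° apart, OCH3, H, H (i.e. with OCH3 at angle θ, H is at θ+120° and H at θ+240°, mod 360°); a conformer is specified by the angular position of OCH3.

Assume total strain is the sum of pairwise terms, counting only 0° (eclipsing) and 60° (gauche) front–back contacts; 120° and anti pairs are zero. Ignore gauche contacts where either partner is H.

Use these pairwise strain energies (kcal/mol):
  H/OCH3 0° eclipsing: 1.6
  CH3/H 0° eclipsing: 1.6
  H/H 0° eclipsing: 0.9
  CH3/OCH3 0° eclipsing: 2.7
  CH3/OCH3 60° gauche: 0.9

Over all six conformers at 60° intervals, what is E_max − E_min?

4.3 kcal/mol

OCH3 at 0° (eclipsed): H–OCH3 eclipsed, CH3–H eclipsed, CH3–H eclipsed; 1.6 + 1.6 + 1.6 = 4.8 kcal/mol.
OCH3 at 60° (staggered): CH3–OCH3 gauche; 0.9 = 0.9 kcal/mol.
OCH3 at 120° (eclipsed): H–H eclipsed, CH3–OCH3 eclipsed, CH3–H eclipsed; 0.9 + 2.7 + 1.6 = 5.2 kcal/mol.
OCH3 at 180° (staggered): CH3–OCH3 gauche, CH3–OCH3 gauche; 0.9 + 0.9 = 1.8 kcal/mol.
OCH3 at 240° (eclipsed): H–H eclipsed, CH3–H eclipsed, CH3–OCH3 eclipsed; 0.9 + 1.6 + 2.7 = 5.2 kcal/mol.
OCH3 at 300° (staggered): CH3–OCH3 gauche; 0.9 = 0.9 kcal/mol.
Max at 120° (5.2 kcal/mol), min at 60° (0.9 kcal/mol); barrier = 4.3 kcal/mol.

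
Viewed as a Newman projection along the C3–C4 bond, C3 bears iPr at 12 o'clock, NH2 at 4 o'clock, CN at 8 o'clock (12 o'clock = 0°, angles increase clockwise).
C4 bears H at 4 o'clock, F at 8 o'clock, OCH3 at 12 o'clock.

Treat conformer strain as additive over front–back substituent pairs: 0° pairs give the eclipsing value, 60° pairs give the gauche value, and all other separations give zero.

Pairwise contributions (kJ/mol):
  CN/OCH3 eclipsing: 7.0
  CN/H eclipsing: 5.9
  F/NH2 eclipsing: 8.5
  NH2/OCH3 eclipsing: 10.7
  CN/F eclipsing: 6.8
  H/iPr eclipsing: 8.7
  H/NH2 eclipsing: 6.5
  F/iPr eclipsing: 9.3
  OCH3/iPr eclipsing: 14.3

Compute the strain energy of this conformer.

27.6 kJ/mol

This conformer (eclipsed): iPr(0°)/OCH3(0°) eclipsed 14.3; NH2(120°)/H(120°) eclipsed 6.5; CN(240°)/F(240°) eclipsed 6.8 → 27.6 kJ/mol.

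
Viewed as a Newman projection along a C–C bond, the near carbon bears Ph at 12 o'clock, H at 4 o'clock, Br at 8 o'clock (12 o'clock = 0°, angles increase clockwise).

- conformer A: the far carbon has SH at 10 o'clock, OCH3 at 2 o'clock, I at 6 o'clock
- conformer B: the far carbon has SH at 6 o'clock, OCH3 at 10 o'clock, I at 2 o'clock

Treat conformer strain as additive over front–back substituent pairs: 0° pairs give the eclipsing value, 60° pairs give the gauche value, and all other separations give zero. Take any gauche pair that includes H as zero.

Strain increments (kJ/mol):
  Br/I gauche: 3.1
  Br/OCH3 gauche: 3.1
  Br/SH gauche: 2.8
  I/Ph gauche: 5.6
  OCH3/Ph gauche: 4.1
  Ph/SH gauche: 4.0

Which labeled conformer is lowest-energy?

A (staggered): Ph–SH gauche, Ph–OCH3 gauche, Br–SH gauche, Br–I gauche; 4.0 + 4.1 + 2.8 + 3.1 = 14.0 kJ/mol.
B (staggered): Ph–OCH3 gauche, Ph–I gauche, Br–SH gauche, Br–OCH3 gauche; 4.1 + 5.6 + 2.8 + 3.1 = 15.6 kJ/mol.
A has the lowest total (14.0 kJ/mol).

A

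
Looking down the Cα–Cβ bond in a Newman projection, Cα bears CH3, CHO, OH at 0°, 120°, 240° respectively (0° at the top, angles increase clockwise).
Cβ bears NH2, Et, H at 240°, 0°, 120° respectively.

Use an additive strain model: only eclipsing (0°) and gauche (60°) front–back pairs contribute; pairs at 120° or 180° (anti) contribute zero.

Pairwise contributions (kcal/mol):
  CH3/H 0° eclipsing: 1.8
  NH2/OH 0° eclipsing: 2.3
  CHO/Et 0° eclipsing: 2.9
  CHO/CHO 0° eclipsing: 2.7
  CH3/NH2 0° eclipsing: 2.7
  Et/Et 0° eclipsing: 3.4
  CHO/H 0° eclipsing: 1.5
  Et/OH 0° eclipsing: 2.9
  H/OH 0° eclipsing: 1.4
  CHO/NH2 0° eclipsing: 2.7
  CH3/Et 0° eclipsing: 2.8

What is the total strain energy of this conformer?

This conformer (eclipsed): CH3(0°)/Et(0°) eclipsed 2.8; CHO(120°)/H(120°) eclipsed 1.5; OH(240°)/NH2(240°) eclipsed 2.3 → 6.6 kcal/mol.

6.6 kcal/mol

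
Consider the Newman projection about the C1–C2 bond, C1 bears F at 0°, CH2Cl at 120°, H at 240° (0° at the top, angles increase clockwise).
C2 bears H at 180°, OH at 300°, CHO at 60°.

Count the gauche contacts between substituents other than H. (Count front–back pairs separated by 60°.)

3

Non-H gauche pairs: F(0°)/OH(300°); F(0°)/CHO(60°); CH2Cl(120°)/CHO(60°) — 3 interactions.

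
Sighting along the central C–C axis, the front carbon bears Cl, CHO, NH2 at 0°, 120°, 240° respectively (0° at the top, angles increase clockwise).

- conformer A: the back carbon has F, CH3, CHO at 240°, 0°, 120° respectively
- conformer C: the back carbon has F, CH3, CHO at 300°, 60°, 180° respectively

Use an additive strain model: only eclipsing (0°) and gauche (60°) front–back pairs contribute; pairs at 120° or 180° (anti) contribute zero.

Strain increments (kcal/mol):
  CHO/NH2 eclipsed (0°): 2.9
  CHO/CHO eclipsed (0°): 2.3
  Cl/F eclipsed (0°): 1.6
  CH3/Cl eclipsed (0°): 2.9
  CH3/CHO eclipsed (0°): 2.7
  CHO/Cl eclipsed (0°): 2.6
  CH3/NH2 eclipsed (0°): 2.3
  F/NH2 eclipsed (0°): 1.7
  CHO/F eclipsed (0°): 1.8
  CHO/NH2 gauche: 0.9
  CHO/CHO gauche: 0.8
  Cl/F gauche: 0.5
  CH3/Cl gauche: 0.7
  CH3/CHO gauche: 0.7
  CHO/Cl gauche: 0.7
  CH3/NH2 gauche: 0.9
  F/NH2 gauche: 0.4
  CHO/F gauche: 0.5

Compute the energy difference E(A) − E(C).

A (eclipsed): Cl(0°)/CH3(0°) eclipsed 2.9; CHO(120°)/CHO(120°) eclipsed 2.3; NH2(240°)/F(240°) eclipsed 1.7 → 6.9 kcal/mol.
C (staggered): Cl(0°)/F(300°) gauche 0.5; Cl(0°)/CH3(60°) gauche 0.7; CHO(120°)/CH3(60°) gauche 0.7; CHO(120°)/CHO(180°) gauche 0.8; NH2(240°)/F(300°) gauche 0.4; NH2(240°)/CHO(180°) gauche 0.9 → 4.0 kcal/mol.
E(A) − E(C) = 6.9 − 4.0 = +2.9 kcal/mol.

+2.9 kcal/mol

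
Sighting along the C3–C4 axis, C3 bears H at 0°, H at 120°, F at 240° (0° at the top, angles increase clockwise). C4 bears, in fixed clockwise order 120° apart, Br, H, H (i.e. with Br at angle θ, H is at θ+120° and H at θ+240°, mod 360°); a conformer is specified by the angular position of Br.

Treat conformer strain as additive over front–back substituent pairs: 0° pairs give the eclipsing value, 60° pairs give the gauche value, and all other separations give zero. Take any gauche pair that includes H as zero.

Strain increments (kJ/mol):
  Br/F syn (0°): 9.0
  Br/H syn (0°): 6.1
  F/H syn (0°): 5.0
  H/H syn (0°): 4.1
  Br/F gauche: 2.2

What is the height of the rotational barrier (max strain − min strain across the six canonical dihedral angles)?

Br at 0° (eclipsed): H–Br eclipsed, H–H eclipsed, F–H eclipsed; 6.1 + 4.1 + 5.0 = 15.2 kJ/mol.
Br at 60° (staggered): no non-H gauche contacts → 0.0 kJ/mol.
Br at 120° (eclipsed): H–H eclipsed, H–Br eclipsed, F–H eclipsed; 4.1 + 6.1 + 5.0 = 15.2 kJ/mol.
Br at 180° (staggered): F–Br gauche; 2.2 = 2.2 kJ/mol.
Br at 240° (eclipsed): H–H eclipsed, H–H eclipsed, F–Br eclipsed; 4.1 + 4.1 + 9.0 = 17.2 kJ/mol.
Br at 300° (staggered): F–Br gauche; 2.2 = 2.2 kJ/mol.
Max at 240° (17.2 kJ/mol), min at 60° (0.0 kJ/mol); barrier = 17.2 kJ/mol.

17.2 kJ/mol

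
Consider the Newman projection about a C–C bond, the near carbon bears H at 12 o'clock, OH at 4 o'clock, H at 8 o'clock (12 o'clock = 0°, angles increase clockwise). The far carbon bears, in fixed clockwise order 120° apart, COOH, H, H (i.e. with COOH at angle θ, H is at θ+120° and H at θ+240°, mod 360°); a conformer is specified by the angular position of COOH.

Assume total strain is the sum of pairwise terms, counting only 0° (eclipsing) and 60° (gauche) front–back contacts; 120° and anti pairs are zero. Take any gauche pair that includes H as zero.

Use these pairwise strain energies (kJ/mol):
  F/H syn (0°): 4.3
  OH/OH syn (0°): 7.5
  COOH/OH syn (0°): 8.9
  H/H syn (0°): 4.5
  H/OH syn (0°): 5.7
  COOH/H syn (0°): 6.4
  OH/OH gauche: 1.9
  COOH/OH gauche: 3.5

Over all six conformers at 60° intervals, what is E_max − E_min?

17.9 kJ/mol

COOH at 0° (eclipsed): H(0°)/COOH(0°) eclipsed 6.4; OH(120°)/H(120°) eclipsed 5.7; H(240°)/H(240°) eclipsed 4.5 → 16.6 kJ/mol.
COOH at 60° (staggered): OH(120°)/COOH(60°) gauche 3.5 → 3.5 kJ/mol.
COOH at 120° (eclipsed): H(0°)/H(0°) eclipsed 4.5; OH(120°)/COOH(120°) eclipsed 8.9; H(240°)/H(240°) eclipsed 4.5 → 17.9 kJ/mol.
COOH at 180° (staggered): OH(120°)/COOH(180°) gauche 3.5 → 3.5 kJ/mol.
COOH at 240° (eclipsed): H(0°)/H(0°) eclipsed 4.5; OH(120°)/H(120°) eclipsed 5.7; H(240°)/COOH(240°) eclipsed 6.4 → 16.6 kJ/mol.
COOH at 300° (staggered): no non-H gauche contacts → 0.0 kJ/mol.
Max at 120° (17.9 kJ/mol), min at 300° (0.0 kJ/mol); barrier = 17.9 kJ/mol.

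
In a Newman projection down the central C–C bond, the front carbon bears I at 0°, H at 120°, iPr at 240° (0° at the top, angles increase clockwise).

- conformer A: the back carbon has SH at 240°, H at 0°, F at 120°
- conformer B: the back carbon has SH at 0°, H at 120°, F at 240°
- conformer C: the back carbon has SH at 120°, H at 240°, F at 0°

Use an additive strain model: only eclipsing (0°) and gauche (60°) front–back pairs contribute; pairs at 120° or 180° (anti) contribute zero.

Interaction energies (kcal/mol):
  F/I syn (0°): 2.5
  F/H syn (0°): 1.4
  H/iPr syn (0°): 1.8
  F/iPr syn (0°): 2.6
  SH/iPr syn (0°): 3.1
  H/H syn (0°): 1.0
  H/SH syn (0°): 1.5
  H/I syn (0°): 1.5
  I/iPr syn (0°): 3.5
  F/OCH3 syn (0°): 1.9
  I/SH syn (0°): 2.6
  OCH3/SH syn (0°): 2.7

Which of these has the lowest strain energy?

C

A is eclipsed. I at 0° is eclipsed with H at 0° (1.5); H at 120° is eclipsed with F at 120° (1.4); iPr at 240° is eclipsed with SH at 240° (3.1). Total 6.0 kcal/mol.
B is eclipsed. I at 0° is eclipsed with SH at 0° (2.6); H at 120° is eclipsed with H at 120° (1.0); iPr at 240° is eclipsed with F at 240° (2.6). Total 6.2 kcal/mol.
C is eclipsed. I at 0° is eclipsed with F at 0° (2.5); H at 120° is eclipsed with SH at 120° (1.5); iPr at 240° is eclipsed with H at 240° (1.8). Total 5.8 kcal/mol.
C has the lowest total (5.8 kcal/mol).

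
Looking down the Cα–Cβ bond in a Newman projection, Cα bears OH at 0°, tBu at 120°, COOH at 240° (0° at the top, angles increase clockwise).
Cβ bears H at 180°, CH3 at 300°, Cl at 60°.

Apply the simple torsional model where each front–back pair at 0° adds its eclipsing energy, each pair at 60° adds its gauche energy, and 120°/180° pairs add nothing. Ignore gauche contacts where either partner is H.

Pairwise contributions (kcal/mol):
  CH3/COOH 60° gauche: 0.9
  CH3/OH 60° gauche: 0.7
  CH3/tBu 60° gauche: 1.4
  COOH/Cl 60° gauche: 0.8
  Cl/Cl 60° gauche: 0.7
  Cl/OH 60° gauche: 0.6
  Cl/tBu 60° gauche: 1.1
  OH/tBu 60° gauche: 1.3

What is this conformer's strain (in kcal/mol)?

This conformer (staggered): OH–CH3 gauche, OH–Cl gauche, tBu–Cl gauche, COOH–CH3 gauche; 0.7 + 0.6 + 1.1 + 0.9 = 3.3 kcal/mol.

3.3 kcal/mol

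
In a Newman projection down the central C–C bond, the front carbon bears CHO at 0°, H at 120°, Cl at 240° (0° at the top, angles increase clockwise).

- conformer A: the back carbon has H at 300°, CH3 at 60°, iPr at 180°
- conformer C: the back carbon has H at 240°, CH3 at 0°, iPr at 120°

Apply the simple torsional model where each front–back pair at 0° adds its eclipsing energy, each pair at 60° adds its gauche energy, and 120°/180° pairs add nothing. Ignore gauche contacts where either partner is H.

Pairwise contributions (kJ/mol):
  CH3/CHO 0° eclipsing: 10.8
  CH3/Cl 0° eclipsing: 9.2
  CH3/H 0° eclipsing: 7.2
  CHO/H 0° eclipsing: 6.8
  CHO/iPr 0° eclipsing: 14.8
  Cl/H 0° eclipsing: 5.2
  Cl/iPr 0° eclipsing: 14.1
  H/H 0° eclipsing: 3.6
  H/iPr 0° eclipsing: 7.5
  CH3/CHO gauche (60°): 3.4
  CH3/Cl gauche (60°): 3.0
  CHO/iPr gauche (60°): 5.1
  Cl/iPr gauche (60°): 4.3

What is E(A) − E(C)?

-15.8 kJ/mol

A (staggered): CHO–CH3 gauche, Cl–iPr gauche; 3.4 + 4.3 = 7.7 kJ/mol.
C (eclipsed): CHO–CH3 eclipsed, H–iPr eclipsed, Cl–H eclipsed; 10.8 + 7.5 + 5.2 = 23.5 kJ/mol.
E(A) − E(C) = 7.7 − 23.5 = -15.8 kJ/mol.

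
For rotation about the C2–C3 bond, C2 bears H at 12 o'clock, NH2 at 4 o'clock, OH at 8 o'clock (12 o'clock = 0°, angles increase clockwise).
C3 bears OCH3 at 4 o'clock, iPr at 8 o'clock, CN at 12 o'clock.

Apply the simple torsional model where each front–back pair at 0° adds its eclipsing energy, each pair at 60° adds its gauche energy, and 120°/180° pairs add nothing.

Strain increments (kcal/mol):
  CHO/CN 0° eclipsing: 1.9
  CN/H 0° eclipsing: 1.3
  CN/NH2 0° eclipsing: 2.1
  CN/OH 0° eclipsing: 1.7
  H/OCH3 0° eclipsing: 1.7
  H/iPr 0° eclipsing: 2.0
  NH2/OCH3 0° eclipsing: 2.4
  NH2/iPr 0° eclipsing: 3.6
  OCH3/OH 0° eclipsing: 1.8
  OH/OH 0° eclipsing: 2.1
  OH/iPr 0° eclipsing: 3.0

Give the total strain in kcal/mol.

This conformer (eclipsed): H–CN eclipsed, NH2–OCH3 eclipsed, OH–iPr eclipsed; 1.3 + 2.4 + 3.0 = 6.7 kcal/mol.

6.7 kcal/mol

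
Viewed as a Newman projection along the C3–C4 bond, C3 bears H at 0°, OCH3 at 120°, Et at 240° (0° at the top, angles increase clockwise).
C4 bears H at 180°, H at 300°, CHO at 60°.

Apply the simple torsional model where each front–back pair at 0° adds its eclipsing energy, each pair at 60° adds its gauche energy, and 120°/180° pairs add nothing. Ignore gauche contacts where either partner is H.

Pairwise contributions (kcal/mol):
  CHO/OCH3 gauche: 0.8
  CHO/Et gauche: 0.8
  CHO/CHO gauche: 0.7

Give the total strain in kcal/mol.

0.8 kcal/mol

This conformer (staggered): OCH3–CHO gauche; 0.8 = 0.8 kcal/mol.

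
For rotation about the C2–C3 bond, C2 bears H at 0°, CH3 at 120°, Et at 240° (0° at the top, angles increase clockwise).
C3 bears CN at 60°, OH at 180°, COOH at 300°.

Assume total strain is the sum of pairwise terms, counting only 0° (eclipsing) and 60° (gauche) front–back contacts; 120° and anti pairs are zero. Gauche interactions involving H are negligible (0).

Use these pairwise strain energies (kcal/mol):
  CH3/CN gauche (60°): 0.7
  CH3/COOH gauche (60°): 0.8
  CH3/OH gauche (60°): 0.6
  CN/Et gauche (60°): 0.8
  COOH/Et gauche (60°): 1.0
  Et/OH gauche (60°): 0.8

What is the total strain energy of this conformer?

3.1 kcal/mol

This conformer (staggered): CH3(120°)/CN(60°) gauche 0.7; CH3(120°)/OH(180°) gauche 0.6; Et(240°)/OH(180°) gauche 0.8; Et(240°)/COOH(300°) gauche 1.0 → 3.1 kcal/mol.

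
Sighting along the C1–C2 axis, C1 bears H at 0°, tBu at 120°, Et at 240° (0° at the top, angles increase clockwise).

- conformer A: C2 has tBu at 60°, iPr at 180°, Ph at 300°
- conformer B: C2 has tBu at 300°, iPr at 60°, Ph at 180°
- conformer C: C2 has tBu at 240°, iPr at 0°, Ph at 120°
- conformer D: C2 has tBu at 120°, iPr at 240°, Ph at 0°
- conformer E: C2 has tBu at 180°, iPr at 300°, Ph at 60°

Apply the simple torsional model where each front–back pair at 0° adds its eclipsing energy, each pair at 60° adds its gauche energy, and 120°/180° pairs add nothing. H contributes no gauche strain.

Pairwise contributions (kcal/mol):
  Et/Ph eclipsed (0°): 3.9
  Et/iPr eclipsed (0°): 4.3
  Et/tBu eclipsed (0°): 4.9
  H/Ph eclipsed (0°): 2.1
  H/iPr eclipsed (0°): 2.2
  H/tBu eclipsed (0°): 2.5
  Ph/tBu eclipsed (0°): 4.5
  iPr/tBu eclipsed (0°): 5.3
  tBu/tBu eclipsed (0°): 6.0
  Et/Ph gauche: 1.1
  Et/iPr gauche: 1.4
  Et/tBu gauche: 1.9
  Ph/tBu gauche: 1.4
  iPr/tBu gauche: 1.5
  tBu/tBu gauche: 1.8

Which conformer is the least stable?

A (staggered): tBu–tBu gauche, tBu–iPr gauche, Et–iPr gauche, Et–Ph gauche; 1.8 + 1.5 + 1.4 + 1.1 = 5.8 kcal/mol.
B (staggered): tBu–iPr gauche, tBu–Ph gauche, Et–tBu gauche, Et–Ph gauche; 1.5 + 1.4 + 1.9 + 1.1 = 5.9 kcal/mol.
C (eclipsed): H–iPr eclipsed, tBu–Ph eclipsed, Et–tBu eclipsed; 2.2 + 4.5 + 4.9 = 11.6 kcal/mol.
D (eclipsed): H–Ph eclipsed, tBu–tBu eclipsed, Et–iPr eclipsed; 2.1 + 6.0 + 4.3 = 12.4 kcal/mol.
E (staggered): tBu–tBu gauche, tBu–Ph gauche, Et–tBu gauche, Et–iPr gauche; 1.8 + 1.4 + 1.9 + 1.4 = 6.5 kcal/mol.
D has the highest total (12.4 kcal/mol).

D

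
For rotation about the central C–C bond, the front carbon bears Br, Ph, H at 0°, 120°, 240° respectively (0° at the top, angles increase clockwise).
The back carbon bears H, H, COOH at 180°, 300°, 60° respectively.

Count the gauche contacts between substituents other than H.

Non-H gauche pairs: Br(0°)/COOH(60°); Ph(120°)/COOH(60°) — 2 interactions.

2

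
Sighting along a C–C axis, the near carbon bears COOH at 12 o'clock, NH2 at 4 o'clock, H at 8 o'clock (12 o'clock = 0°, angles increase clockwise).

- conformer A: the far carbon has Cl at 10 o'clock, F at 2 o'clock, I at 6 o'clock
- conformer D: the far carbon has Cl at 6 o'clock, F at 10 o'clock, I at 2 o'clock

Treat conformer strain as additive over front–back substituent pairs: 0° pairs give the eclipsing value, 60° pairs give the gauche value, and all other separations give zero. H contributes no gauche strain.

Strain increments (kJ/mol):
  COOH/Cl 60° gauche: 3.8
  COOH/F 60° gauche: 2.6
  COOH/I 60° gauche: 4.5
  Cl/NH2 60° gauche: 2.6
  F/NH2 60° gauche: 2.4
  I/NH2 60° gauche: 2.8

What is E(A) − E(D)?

-0.9 kJ/mol

A (staggered): COOH–Cl gauche, COOH–F gauche, NH2–F gauche, NH2–I gauche; 3.8 + 2.6 + 2.4 + 2.8 = 11.6 kJ/mol.
D (staggered): COOH–F gauche, COOH–I gauche, NH2–Cl gauche, NH2–I gauche; 2.6 + 4.5 + 2.6 + 2.8 = 12.5 kJ/mol.
E(A) − E(D) = 11.6 − 12.5 = -0.9 kJ/mol.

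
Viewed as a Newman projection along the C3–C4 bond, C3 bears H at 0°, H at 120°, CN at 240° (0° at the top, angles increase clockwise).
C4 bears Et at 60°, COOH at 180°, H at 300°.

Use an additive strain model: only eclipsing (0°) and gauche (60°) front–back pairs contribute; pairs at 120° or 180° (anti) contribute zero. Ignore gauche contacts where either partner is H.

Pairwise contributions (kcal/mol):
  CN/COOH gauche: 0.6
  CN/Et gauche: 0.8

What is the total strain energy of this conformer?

This conformer is staggered. CN at 240° is gauche with COOH at 180° (0.6). Total 0.6 kcal/mol.

0.6 kcal/mol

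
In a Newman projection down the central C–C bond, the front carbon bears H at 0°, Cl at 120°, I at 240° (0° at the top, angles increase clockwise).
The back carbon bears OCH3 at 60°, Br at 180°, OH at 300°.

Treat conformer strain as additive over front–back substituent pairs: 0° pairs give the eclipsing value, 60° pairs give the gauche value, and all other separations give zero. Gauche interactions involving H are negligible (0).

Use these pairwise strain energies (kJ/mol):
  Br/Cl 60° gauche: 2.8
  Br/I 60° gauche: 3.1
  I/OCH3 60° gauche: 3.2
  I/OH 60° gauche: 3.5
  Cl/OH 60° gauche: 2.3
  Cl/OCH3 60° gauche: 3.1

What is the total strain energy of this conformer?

This conformer is staggered. Cl at 120° is gauche with OCH3 at 60° (3.1); Cl at 120° is gauche with Br at 180° (2.8); I at 240° is gauche with Br at 180° (3.1); I at 240° is gauche with OH at 300° (3.5). Total 12.5 kJ/mol.

12.5 kJ/mol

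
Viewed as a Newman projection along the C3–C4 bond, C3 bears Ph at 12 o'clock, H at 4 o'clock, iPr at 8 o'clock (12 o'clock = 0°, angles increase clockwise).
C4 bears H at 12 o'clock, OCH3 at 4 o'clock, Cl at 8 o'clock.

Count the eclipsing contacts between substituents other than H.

Non-H eclipsing pairs: iPr(240°)/Cl(240°) — 1 interaction.

1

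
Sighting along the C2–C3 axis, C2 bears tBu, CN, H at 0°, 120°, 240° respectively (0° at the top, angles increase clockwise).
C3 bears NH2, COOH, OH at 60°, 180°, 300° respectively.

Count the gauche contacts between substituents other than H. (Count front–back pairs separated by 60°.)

4

Non-H gauche pairs: tBu(0°)/NH2(60°); tBu(0°)/OH(300°); CN(120°)/NH2(60°); CN(120°)/COOH(180°) — 4 interactions.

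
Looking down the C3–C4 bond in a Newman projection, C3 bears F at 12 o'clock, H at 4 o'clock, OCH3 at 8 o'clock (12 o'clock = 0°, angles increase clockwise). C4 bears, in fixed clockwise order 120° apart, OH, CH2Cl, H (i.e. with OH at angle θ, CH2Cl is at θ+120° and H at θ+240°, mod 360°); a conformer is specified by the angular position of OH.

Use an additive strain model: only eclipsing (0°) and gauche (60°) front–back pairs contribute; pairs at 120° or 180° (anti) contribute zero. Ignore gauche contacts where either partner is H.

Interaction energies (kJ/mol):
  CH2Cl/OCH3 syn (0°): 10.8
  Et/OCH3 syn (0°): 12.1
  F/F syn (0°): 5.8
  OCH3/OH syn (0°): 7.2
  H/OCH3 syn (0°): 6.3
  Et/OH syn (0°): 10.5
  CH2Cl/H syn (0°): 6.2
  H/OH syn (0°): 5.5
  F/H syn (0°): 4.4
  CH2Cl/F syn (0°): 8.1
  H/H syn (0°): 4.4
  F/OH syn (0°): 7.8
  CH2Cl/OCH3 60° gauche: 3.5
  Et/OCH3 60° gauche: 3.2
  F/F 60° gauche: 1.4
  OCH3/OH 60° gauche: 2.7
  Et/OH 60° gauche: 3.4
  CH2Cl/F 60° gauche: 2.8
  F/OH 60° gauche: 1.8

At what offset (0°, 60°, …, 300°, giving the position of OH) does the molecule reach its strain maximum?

120°

OH at 0° (eclipsed): F–OH eclipsed, H–CH2Cl eclipsed, OCH3–H eclipsed; 7.8 + 6.2 + 6.3 = 20.3 kJ/mol.
OH at 60° (staggered): F–OH gauche, OCH3–CH2Cl gauche; 1.8 + 3.5 = 5.3 kJ/mol.
OH at 120° (eclipsed): F–H eclipsed, H–OH eclipsed, OCH3–CH2Cl eclipsed; 4.4 + 5.5 + 10.8 = 20.7 kJ/mol.
OH at 180° (staggered): F–CH2Cl gauche, OCH3–OH gauche, OCH3–CH2Cl gauche; 2.8 + 2.7 + 3.5 = 9.0 kJ/mol.
OH at 240° (eclipsed): F–CH2Cl eclipsed, H–H eclipsed, OCH3–OH eclipsed; 8.1 + 4.4 + 7.2 = 19.7 kJ/mol.
OH at 300° (staggered): F–OH gauche, F–CH2Cl gauche, OCH3–OH gauche; 1.8 + 2.8 + 2.7 = 7.3 kJ/mol.
The maximum (20.7 kJ/mol) occurs with OH at 120°.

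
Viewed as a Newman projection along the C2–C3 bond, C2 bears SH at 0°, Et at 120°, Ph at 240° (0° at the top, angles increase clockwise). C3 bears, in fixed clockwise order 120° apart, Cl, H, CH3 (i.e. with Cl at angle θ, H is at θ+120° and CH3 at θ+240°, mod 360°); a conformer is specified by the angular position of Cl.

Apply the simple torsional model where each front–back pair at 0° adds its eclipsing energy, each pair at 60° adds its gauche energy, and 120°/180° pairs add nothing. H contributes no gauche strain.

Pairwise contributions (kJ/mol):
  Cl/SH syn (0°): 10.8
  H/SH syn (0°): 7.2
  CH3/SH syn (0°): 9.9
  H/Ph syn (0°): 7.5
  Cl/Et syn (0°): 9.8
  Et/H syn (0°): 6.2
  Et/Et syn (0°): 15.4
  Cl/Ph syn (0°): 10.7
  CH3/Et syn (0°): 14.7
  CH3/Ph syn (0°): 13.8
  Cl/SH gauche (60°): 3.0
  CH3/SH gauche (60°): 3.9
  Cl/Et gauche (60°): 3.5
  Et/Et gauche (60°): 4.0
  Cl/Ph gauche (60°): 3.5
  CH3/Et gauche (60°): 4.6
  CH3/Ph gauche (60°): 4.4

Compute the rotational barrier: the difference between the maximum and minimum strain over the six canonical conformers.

17.8 kJ/mol

Cl at 0° (eclipsed): SH–Cl eclipsed, Et–H eclipsed, Ph–CH3 eclipsed; 10.8 + 6.2 + 13.8 = 30.8 kJ/mol.
Cl at 60° (staggered): SH–Cl gauche, SH–CH3 gauche, Et–Cl gauche, Ph–CH3 gauche; 3.0 + 3.9 + 3.5 + 4.4 = 14.8 kJ/mol.
Cl at 120° (eclipsed): SH–CH3 eclipsed, Et–Cl eclipsed, Ph–H eclipsed; 9.9 + 9.8 + 7.5 = 27.2 kJ/mol.
Cl at 180° (staggered): SH–CH3 gauche, Et–Cl gauche, Et–CH3 gauche, Ph–Cl gauche; 3.9 + 3.5 + 4.6 + 3.5 = 15.5 kJ/mol.
Cl at 240° (eclipsed): SH–H eclipsed, Et–CH3 eclipsed, Ph–Cl eclipsed; 7.2 + 14.7 + 10.7 = 32.6 kJ/mol.
Cl at 300° (staggered): SH–Cl gauche, Et–CH3 gauche, Ph–Cl gauche, Ph–CH3 gauche; 3.0 + 4.6 + 3.5 + 4.4 = 15.5 kJ/mol.
Max at 240° (32.6 kJ/mol), min at 60° (14.8 kJ/mol); barrier = 17.8 kJ/mol.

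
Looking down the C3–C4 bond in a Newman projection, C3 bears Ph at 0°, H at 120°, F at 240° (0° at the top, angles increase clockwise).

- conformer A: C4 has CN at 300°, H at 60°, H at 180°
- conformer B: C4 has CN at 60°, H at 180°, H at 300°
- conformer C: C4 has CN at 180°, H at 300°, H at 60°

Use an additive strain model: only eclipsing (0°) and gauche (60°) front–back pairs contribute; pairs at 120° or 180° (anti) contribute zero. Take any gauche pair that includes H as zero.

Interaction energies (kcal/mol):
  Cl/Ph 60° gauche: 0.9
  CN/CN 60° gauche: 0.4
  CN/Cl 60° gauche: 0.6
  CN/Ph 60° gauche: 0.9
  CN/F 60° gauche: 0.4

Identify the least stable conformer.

A (staggered): Ph–CN gauche, F–CN gauche; 0.9 + 0.4 = 1.3 kcal/mol.
B (staggered): Ph–CN gauche; 0.9 = 0.9 kcal/mol.
C (staggered): F–CN gauche; 0.4 = 0.4 kcal/mol.
A has the highest total (1.3 kcal/mol).

A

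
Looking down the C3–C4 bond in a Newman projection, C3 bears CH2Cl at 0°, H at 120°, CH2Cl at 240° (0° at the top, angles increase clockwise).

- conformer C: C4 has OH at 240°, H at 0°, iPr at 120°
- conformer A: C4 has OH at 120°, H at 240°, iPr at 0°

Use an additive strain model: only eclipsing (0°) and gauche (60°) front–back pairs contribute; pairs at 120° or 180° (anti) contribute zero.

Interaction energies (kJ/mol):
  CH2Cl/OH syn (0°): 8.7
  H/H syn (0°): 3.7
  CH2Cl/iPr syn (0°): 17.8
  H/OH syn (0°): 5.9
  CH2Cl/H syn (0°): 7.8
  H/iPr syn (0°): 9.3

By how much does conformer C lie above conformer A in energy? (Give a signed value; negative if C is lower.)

C (eclipsed): CH2Cl–H eclipsed, H–iPr eclipsed, CH2Cl–OH eclipsed; 7.8 + 9.3 + 8.7 = 25.8 kJ/mol.
A (eclipsed): CH2Cl–iPr eclipsed, H–OH eclipsed, CH2Cl–H eclipsed; 17.8 + 5.9 + 7.8 = 31.5 kJ/mol.
E(C) − E(A) = 25.8 − 31.5 = -5.7 kJ/mol.

-5.7 kJ/mol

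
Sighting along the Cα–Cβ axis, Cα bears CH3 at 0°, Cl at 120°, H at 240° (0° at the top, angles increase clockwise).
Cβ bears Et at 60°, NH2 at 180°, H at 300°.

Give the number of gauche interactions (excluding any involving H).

3

Non-H gauche pairs: CH3(0°)/Et(60°); Cl(120°)/Et(60°); Cl(120°)/NH2(180°) — 3 interactions.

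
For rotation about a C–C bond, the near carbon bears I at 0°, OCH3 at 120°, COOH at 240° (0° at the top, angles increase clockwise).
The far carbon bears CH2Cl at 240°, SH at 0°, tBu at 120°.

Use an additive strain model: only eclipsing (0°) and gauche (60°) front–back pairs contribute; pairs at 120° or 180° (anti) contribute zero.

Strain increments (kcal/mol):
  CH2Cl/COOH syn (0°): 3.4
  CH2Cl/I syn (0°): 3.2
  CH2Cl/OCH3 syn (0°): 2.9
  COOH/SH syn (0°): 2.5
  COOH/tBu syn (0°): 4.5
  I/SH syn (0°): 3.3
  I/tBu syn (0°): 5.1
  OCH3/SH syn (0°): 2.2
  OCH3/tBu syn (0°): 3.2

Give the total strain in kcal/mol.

9.9 kcal/mol

This conformer (eclipsed): I(0°)/SH(0°) eclipsed 3.3; OCH3(120°)/tBu(120°) eclipsed 3.2; COOH(240°)/CH2Cl(240°) eclipsed 3.4 → 9.9 kcal/mol.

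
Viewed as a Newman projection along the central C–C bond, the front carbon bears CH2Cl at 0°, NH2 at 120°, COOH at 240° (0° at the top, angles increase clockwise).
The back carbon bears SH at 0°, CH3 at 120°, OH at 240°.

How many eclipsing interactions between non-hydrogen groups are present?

Non-H eclipsing pairs: CH2Cl(0°)/SH(0°); NH2(120°)/CH3(120°); COOH(240°)/OH(240°) — 3 interactions.

3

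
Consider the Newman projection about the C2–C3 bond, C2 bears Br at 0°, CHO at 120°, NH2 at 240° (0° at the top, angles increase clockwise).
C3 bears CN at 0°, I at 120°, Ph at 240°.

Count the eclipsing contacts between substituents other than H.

Non-H eclipsing pairs: Br(0°)/CN(0°); CHO(120°)/I(120°); NH2(240°)/Ph(240°) — 3 interactions.

3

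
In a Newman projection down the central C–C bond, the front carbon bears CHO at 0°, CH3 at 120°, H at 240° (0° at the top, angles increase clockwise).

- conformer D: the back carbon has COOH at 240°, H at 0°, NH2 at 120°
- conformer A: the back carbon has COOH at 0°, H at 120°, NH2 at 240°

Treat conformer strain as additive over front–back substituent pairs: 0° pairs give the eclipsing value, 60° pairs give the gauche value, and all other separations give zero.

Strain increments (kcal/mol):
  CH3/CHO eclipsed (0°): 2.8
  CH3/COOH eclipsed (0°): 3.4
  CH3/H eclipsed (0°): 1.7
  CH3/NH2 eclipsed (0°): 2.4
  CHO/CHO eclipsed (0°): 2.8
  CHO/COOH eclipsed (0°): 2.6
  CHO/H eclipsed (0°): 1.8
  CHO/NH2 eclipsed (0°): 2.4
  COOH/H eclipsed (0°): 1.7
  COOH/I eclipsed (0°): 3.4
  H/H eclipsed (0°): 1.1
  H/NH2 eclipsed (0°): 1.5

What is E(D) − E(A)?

D is eclipsed. CHO at 0° is eclipsed with H at 0° (1.8); CH3 at 120° is eclipsed with NH2 at 120° (2.4); H at 240° is eclipsed with COOH at 240° (1.7). Total 5.9 kcal/mol.
A is eclipsed. CHO at 0° is eclipsed with COOH at 0° (2.6); CH3 at 120° is eclipsed with H at 120° (1.7); H at 240° is eclipsed with NH2 at 240° (1.5). Total 5.8 kcal/mol.
E(D) − E(A) = 5.9 − 5.8 = +0.1 kcal/mol.

+0.1 kcal/mol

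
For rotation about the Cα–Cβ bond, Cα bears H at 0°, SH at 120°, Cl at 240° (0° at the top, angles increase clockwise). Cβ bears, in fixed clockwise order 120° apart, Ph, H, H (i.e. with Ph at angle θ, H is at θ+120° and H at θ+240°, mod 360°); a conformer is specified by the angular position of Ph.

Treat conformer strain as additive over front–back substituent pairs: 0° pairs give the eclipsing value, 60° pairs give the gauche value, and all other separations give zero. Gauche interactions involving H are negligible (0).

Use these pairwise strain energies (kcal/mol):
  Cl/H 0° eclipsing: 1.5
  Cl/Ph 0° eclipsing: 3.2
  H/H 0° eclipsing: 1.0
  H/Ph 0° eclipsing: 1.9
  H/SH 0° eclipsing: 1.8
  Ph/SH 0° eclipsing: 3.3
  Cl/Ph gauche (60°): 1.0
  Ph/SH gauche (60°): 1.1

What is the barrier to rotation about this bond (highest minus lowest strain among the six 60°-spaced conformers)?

5.0 kcal/mol

Ph at 0° (eclipsed): H(0°)/Ph(0°) eclipsed 1.9; SH(120°)/H(120°) eclipsed 1.8; Cl(240°)/H(240°) eclipsed 1.5 → 5.2 kcal/mol.
Ph at 60° (staggered): SH(120°)/Ph(60°) gauche 1.1 → 1.1 kcal/mol.
Ph at 120° (eclipsed): H(0°)/H(0°) eclipsed 1.0; SH(120°)/Ph(120°) eclipsed 3.3; Cl(240°)/H(240°) eclipsed 1.5 → 5.8 kcal/mol.
Ph at 180° (staggered): SH(120°)/Ph(180°) gauche 1.1; Cl(240°)/Ph(180°) gauche 1.0 → 2.1 kcal/mol.
Ph at 240° (eclipsed): H(0°)/H(0°) eclipsed 1.0; SH(120°)/H(120°) eclipsed 1.8; Cl(240°)/Ph(240°) eclipsed 3.2 → 6.0 kcal/mol.
Ph at 300° (staggered): Cl(240°)/Ph(300°) gauche 1.0 → 1.0 kcal/mol.
Max at 240° (6.0 kcal/mol), min at 300° (1.0 kcal/mol); barrier = 5.0 kcal/mol.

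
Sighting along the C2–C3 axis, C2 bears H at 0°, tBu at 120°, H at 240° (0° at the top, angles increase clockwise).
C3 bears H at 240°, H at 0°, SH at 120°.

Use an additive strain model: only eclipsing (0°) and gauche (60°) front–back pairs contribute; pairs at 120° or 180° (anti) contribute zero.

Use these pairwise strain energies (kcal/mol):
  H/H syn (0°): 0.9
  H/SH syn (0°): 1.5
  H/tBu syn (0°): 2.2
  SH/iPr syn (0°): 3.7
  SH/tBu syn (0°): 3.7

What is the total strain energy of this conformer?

This conformer is eclipsed. H at 0° is eclipsed with H at 0° (0.9); tBu at 120° is eclipsed with SH at 120° (3.7); H at 240° is eclipsed with H at 240° (0.9). Total 5.5 kcal/mol.

5.5 kcal/mol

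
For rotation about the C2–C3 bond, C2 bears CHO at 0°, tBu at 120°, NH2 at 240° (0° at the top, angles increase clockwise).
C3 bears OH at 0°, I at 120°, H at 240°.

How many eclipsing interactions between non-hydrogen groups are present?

Non-H eclipsing pairs: CHO(0°)/OH(0°); tBu(120°)/I(120°) — 2 interactions.

2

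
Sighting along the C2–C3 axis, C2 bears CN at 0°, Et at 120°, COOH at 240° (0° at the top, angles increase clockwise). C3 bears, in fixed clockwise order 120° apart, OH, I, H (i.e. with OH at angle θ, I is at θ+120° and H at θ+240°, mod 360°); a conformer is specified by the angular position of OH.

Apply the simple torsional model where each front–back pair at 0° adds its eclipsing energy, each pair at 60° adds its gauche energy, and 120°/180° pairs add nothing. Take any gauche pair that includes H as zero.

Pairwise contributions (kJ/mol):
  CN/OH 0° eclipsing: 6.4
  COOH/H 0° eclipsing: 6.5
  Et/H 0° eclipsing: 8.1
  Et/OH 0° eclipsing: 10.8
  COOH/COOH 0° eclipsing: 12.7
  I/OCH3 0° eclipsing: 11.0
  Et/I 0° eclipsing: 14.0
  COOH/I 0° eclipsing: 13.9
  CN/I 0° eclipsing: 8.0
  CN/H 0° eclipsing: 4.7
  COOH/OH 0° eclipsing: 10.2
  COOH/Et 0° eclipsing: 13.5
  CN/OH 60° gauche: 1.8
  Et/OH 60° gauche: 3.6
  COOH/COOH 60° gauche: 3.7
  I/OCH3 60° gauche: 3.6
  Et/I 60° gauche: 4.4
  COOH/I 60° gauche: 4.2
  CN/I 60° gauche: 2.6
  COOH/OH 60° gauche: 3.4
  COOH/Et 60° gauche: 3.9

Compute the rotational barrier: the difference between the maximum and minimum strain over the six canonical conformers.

OH at 0° (eclipsed): CN–OH eclipsed, Et–I eclipsed, COOH–H eclipsed; 6.4 + 14.0 + 6.5 = 26.9 kJ/mol.
OH at 60° (staggered): CN–OH gauche, Et–OH gauche, Et–I gauche, COOH–I gauche; 1.8 + 3.6 + 4.4 + 4.2 = 14.0 kJ/mol.
OH at 120° (eclipsed): CN–H eclipsed, Et–OH eclipsed, COOH–I eclipsed; 4.7 + 10.8 + 13.9 = 29.4 kJ/mol.
OH at 180° (staggered): CN–I gauche, Et–OH gauche, COOH–OH gauche, COOH–I gauche; 2.6 + 3.6 + 3.4 + 4.2 = 13.8 kJ/mol.
OH at 240° (eclipsed): CN–I eclipsed, Et–H eclipsed, COOH–OH eclipsed; 8.0 + 8.1 + 10.2 = 26.3 kJ/mol.
OH at 300° (staggered): CN–OH gauche, CN–I gauche, Et–I gauche, COOH–OH gauche; 1.8 + 2.6 + 4.4 + 3.4 = 12.2 kJ/mol.
Max at 120° (29.4 kJ/mol), min at 300° (12.2 kJ/mol); barrier = 17.2 kJ/mol.

17.2 kJ/mol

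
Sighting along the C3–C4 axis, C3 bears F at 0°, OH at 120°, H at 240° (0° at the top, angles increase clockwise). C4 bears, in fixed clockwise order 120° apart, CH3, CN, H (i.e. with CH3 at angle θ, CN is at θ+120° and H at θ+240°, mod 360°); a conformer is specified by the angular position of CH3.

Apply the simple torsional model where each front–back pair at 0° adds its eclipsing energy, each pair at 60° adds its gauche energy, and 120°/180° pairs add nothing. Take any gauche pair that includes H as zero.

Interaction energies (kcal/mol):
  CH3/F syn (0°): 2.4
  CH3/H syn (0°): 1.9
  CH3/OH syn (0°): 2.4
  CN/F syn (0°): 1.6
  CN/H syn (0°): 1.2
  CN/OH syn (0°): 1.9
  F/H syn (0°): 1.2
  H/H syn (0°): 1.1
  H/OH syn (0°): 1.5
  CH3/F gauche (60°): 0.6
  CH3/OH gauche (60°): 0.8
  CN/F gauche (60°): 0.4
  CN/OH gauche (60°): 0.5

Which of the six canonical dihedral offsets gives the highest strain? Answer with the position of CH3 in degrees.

CH3 at 0° (eclipsed): F(0°)/CH3(0°) eclipsed 2.4; OH(120°)/CN(120°) eclipsed 1.9; H(240°)/H(240°) eclipsed 1.1 → 5.4 kcal/mol.
CH3 at 60° (staggered): F(0°)/CH3(60°) gauche 0.6; OH(120°)/CH3(60°) gauche 0.8; OH(120°)/CN(180°) gauche 0.5 → 1.9 kcal/mol.
CH3 at 120° (eclipsed): F(0°)/H(0°) eclipsed 1.2; OH(120°)/CH3(120°) eclipsed 2.4; H(240°)/CN(240°) eclipsed 1.2 → 4.8 kcal/mol.
CH3 at 180° (staggered): F(0°)/CN(300°) gauche 0.4; OH(120°)/CH3(180°) gauche 0.8 → 1.2 kcal/mol.
CH3 at 240° (eclipsed): F(0°)/CN(0°) eclipsed 1.6; OH(120°)/H(120°) eclipsed 1.5; H(240°)/CH3(240°) eclipsed 1.9 → 5.0 kcal/mol.
CH3 at 300° (staggered): F(0°)/CH3(300°) gauche 0.6; F(0°)/CN(60°) gauche 0.4; OH(120°)/CN(60°) gauche 0.5 → 1.5 kcal/mol.
The maximum (5.4 kcal/mol) occurs with CH3 at 0°.

0°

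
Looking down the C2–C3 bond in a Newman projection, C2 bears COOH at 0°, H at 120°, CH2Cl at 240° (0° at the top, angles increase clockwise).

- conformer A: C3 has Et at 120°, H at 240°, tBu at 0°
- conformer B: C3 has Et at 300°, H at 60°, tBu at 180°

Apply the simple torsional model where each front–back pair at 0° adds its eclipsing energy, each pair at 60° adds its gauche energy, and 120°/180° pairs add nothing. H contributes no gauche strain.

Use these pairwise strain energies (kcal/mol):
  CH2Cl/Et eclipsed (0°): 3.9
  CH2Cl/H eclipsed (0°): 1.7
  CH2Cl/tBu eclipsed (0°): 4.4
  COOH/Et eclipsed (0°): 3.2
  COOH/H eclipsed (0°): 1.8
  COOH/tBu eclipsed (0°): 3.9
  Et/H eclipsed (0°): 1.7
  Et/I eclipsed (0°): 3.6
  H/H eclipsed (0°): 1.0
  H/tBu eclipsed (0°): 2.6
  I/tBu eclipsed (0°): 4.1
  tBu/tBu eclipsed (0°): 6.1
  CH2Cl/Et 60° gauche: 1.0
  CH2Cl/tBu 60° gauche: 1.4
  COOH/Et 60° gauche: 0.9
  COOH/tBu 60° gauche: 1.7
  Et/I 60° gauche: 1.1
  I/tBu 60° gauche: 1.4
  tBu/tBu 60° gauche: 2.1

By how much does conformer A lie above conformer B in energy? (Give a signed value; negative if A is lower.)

+4.0 kcal/mol

A (eclipsed): COOH(0°)/tBu(0°) eclipsed 3.9; H(120°)/Et(120°) eclipsed 1.7; CH2Cl(240°)/H(240°) eclipsed 1.7 → 7.3 kcal/mol.
B (staggered): COOH(0°)/Et(300°) gauche 0.9; CH2Cl(240°)/Et(300°) gauche 1.0; CH2Cl(240°)/tBu(180°) gauche 1.4 → 3.3 kcal/mol.
E(A) − E(B) = 7.3 − 3.3 = +4.0 kcal/mol.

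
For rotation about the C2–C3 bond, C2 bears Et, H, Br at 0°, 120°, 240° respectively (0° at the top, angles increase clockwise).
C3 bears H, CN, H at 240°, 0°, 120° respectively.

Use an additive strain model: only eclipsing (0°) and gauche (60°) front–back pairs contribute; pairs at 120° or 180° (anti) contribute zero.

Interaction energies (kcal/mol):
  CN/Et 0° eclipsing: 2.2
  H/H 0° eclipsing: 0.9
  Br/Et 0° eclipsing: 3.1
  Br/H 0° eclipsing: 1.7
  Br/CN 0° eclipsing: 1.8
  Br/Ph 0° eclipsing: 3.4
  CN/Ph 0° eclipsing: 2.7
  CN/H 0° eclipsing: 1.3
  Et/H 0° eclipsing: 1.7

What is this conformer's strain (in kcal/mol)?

4.8 kcal/mol

This conformer (eclipsed): Et(0°)/CN(0°) eclipsed 2.2; H(120°)/H(120°) eclipsed 0.9; Br(240°)/H(240°) eclipsed 1.7 → 4.8 kcal/mol.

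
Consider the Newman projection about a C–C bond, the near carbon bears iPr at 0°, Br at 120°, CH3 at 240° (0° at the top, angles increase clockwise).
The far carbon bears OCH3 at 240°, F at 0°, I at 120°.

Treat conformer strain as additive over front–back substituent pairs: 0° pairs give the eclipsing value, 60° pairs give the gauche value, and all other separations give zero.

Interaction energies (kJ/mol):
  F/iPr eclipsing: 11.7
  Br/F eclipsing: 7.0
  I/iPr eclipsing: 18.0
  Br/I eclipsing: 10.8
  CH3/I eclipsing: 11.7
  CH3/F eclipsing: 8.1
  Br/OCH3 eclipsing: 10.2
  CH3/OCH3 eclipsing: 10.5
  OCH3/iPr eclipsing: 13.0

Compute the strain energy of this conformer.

33.0 kJ/mol

This conformer (eclipsed): iPr–F eclipsed, Br–I eclipsed, CH3–OCH3 eclipsed; 11.7 + 10.8 + 10.5 = 33.0 kJ/mol.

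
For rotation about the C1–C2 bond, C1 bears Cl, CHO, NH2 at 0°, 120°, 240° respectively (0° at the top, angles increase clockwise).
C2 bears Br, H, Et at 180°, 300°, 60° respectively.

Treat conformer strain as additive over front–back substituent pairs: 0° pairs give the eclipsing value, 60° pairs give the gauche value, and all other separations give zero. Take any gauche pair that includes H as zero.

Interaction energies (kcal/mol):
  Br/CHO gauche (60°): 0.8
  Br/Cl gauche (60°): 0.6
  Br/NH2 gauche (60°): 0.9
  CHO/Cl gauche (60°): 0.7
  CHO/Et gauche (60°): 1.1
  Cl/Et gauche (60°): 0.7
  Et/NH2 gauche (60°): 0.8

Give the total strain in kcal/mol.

3.5 kcal/mol

This conformer is staggered. Cl at 0° is gauche with Et at 60° (0.7); CHO at 120° is gauche with Br at 180° (0.8); CHO at 120° is gauche with Et at 60° (1.1); NH2 at 240° is gauche with Br at 180° (0.9). Total 3.5 kcal/mol.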